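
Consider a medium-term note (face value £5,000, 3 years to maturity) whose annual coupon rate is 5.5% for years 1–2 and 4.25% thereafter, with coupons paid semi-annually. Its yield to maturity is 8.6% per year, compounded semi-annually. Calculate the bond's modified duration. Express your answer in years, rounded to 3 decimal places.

2.682 years

Periodic yield y = 0.043. First find Macaulay duration:
  t   CF        PV=CF/(1+0.043)^t    t·PV
  1       137.50       131.8313       131.8313
  2       137.50       126.3962       252.7924
  3       137.50       121.1853       363.5558
  4       137.50       116.1891       464.7565
  5       106.25        86.0810       430.4051
  6     5,106.25     3,966.3974    23,798.3843
  Σ                  4,548.0803    25,441.7253
P = 4,548.0803; Macaulay duration = 25,441.7253 / 4,548.0803 = 5.59395 half-year periods = 2.79697 years.
Modified duration = D_Mac / (1 + y) = 2.79697 / 1.043 = 2.68166 years.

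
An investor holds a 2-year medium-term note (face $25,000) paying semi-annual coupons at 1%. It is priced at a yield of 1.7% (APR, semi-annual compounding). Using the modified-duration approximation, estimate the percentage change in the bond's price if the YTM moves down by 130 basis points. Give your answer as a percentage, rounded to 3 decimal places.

+2.559%

Periodic yield y = 0.0085. Modified duration first:
  t   CF        PV=CF/(1+0.0085)^t    t·PV
  1       125.00       123.9465       123.9465
  2       125.00       122.9018       245.8036
  3       125.00       121.8659       365.5978
  4    25,125.00    24,288.5987    97,154.3950
  Σ                 24,657.3129    97,889.7428
P = 24,657.3129; D_Mac = 3.97001 half-year periods = 1.98500 yrs; D_mod = 1.98500/(1+0.0085) = 1.96827 yrs.
ΔP/P ≈ -D_mod · Δy = -1.96827 × (-0.013) = +0.025588 = +2.5588%.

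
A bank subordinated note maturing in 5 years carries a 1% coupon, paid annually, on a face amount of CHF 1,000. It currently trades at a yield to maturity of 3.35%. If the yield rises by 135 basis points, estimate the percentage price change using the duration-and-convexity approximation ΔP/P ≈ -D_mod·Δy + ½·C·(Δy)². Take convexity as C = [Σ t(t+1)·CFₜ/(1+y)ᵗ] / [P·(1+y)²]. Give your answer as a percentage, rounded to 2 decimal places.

-6.15%

With y = 0.0335:
  t   CF        PV=CF/(1+0.0335)^t    t·PV        t(t+1)·PV
  1        10.00         9.6759         9.6759          19.3517
  2        10.00         9.3622        18.7244          56.1733
  3        10.00         9.0588        27.1763         108.7051
  4        10.00         8.7651        35.0605         175.3025
  5     1,010.00       856.5820     4,282.9102      25,697.4615
  Σ                    893.4440     4,373.5473      26,056.9941
P = 893.4440; D_Mac = 4.89516 yrs; D_mod = 4.73648 yrs; C = 27.30461.
Duration effect: -4.73648 × (+0.0135) = -0.063943
Convexity effect: 0.5 × 27.30461 × (0.0135)² = +0.0024881
ΔP/P ≈ -0.063943 + 0.0024881 = -0.061454 = -6.1454%.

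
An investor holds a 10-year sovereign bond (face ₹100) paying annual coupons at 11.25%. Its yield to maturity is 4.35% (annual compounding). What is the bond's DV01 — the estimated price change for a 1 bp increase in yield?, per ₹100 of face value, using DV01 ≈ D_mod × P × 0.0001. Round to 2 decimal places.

Periodic yield y = 0.0435.
  t   CF        PV=CF/(1+0.0435)^t    t·PV
  1        11.25        10.7810        10.7810
  2        11.25        10.3316        20.6632
  3        11.25         9.9009        29.7027
  4        11.25         9.4882        37.9527
  5        11.25         9.0926        45.4632
  6        11.25         8.7136        52.2816
  7        11.25         8.3504        58.4525
  8        11.25         8.0023        64.0181
  9        11.25         7.6687        69.0181
  10      111.25        72.6734       726.7340
  Σ                    155.0027     1,115.0673
P = 155.0027; D_Mac = 7.19386 yrs; D_mod = 6.89397 yrs.
DV01 ≈ 6.89397 × 155.0027 × 0.0001 = 0.106858.

₹0.11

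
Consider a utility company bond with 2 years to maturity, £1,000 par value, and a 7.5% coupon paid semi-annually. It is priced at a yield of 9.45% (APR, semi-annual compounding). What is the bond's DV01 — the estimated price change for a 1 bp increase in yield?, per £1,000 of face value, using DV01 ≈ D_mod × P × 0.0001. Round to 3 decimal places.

Periodic yield y = 0.04725.
  t   CF        PV=CF/(1+0.04725)^t    t·PV
  1        37.50        35.8081        35.8081
  2        37.50        34.1925        68.3849
  3        37.50        32.6498        97.9493
  4     1,037.50       862.5547     3,450.2187
  Σ                    965.2050     3,652.3610
P = 965.2050; D_Mac = 3.78403 half-year periods = 1.89201 yrs; D_mod = 1.80665 yrs.
DV01 ≈ 1.80665 × 965.2050 × 0.0001 = 0.174379.

£0.174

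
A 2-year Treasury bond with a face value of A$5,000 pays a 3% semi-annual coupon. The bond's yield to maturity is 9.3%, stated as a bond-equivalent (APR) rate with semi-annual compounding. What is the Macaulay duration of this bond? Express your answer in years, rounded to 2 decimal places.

1.95 years

Periodic yield y = 0.0465. Discount each cash flow and weight by its period:
  t   CF        PV=CF/(1+0.0465)^t    t·PV
  1        75.00        71.6675        71.6675
  2        75.00        68.4830       136.9660
  3        75.00        65.4400       196.3201
  4     5,075.00     4,231.3516    16,925.4065
  Σ                  4,436.9421    17,330.3601
Price P = Σ PV = 4,436.9421.
Macaulay duration = Σ(t·PV) / P = 17,330.3601 / 4,436.9421 = 3.90592 half-year periods.
In years: 3.90592 / 2 = 1.95296 years.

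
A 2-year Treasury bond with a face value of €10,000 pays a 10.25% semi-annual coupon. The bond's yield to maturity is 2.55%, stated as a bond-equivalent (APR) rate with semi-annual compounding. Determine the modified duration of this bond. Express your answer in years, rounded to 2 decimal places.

1.85 years

Periodic yield y = 0.01275. First find Macaulay duration:
  t   CF        PV=CF/(1+0.01275)^t    t·PV
  1       512.50       506.0479       506.0479
  2       512.50       499.6770       999.3540
  3       512.50       493.3863     1,480.1590
  4    10,512.50     9,993.0256    39,972.1025
  Σ                 11,492.1369    42,957.6634
P = 11,492.1369; Macaulay duration = 42,957.6634 / 11,492.1369 = 3.73800 half-year periods = 1.86900 years.
Modified duration = D_Mac / (1 + y) = 1.86900 / 1.01275 = 1.84547 years.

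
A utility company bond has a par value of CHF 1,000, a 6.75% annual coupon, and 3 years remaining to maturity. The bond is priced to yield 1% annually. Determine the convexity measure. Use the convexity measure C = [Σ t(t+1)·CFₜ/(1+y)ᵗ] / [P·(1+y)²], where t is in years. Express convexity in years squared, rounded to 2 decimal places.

10.87

With y = 0.01:
  t   CF        PV=CF/(1+0.01)^t    t·PV        t(t+1)·PV
  1        67.50        66.8317        66.8317         133.6634
  2        67.50        66.1700       132.3400         397.0199
  3     1,067.50     1,036.1050     3,108.3149      12,433.2598
  Σ                  1,169.1066     3,307.4866      12,963.9431
P = 1,169.1066.
Convexity = Σ t(t+1)·PV / [P·(1+y)²] = 12,963.9431 / (1,169.1066 × 1.020100) = 10.87027.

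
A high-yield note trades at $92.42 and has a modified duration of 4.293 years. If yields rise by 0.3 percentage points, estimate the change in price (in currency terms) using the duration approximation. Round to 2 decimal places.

-$1.19

Duration approximation: ΔP/P ≈ -D_mod · Δy = -4.293 × (+0.003) = -0.012879.
ΔP ≈ 92.42 × (-0.012879) = -1.19027718.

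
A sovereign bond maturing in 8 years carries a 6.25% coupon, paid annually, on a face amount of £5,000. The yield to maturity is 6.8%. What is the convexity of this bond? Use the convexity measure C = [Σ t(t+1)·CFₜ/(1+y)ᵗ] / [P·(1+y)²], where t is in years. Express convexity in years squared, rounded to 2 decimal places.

47.64

With y = 0.068:
  t   CF        PV=CF/(1+0.068)^t    t·PV        t(t+1)·PV
  1       312.50       292.6030       292.6030         585.2060
  2       312.50       273.9728       547.9457       1,643.8371
  3       312.50       256.5289       769.5866       3,078.3465
  4       312.50       240.1956       960.7823       4,803.9116
  5       312.50       224.9022     1,124.5111       6,747.0668
  6       312.50       210.5826     1,263.4957       8,844.4696
  7       312.50       197.1747     1,380.2231      11,041.7848
  8     5,312.50     3,138.5491    25,108.3925     225,975.5322
  Σ                  4,834.5089    31,447.5400     262,720.1548
P = 4,834.5089.
Convexity = Σ t(t+1)·PV / [P·(1+y)²] = 262,720.1548 / (4,834.5089 × 1.140624) = 47.64294.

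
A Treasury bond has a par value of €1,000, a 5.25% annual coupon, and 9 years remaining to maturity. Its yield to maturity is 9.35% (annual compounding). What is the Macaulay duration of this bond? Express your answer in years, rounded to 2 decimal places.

Periodic yield y = 0.0935. Discount each cash flow and weight by its year:
  t   CF        PV=CF/(1+0.0935)^t    t·PV
  1        52.50        48.0110        48.0110
  2        52.50        43.9058        87.8116
  3        52.50        40.1516       120.4548
  4        52.50        36.7184       146.8737
  5        52.50        33.5788       167.8941
  6        52.50        30.7076       184.2459
  7        52.50        28.0820       196.5739
  8        52.50        25.6808       205.4466
  9     1,052.50       470.8180     4,237.3616
  Σ                    757.6540     5,394.6732
Price P = Σ PV = 757.6540.
Macaulay duration = Σ(t·PV) / P = 5,394.6732 / 757.6540 = 7.12023 years.

7.12 years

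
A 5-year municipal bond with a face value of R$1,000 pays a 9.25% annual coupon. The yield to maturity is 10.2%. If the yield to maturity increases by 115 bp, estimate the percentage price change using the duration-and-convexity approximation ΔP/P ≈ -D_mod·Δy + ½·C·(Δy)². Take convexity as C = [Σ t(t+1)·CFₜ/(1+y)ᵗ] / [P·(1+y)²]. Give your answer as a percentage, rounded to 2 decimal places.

With y = 0.102:
  t   CF        PV=CF/(1+0.102)^t    t·PV        t(t+1)·PV
  1        92.50        83.9383        83.9383         167.8766
  2        92.50        76.1691       152.3381         457.0143
  3        92.50        69.1189       207.3568         829.4271
  4        92.50        62.7213       250.8854       1,254.4269
  5     1,092.50       672.2232     3,361.1158      20,166.6949
  Σ                    964.1708     4,055.6343      22,875.4397
P = 964.1708; D_Mac = 4.20634 yrs; D_mod = 3.81701 yrs; C = 19.53675.
Duration effect: -3.81701 × (+0.0115) = -0.043896
Convexity effect: 0.5 × 19.53675 × (0.0115)² = +0.0012919
ΔP/P ≈ -0.043896 + 0.0012919 = -0.042604 = -4.2604%.

-4.26%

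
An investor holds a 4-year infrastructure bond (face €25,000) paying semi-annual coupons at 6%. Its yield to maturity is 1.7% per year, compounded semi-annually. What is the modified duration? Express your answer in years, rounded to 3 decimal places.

3.618 years

Periodic yield y = 0.0085. First find Macaulay duration:
  t   CF        PV=CF/(1+0.0085)^t    t·PV
  1       750.00       743.6787       743.6787
  2       750.00       737.4107     1,474.8215
  3       750.00       731.1956     2,193.5867
  4       750.00       725.0328     2,900.1312
  5       750.00       718.9220     3,594.6098
  6       750.00       712.8626     4,277.1758
  7       750.00       706.8544     4,947.9806
  8    25,750.00    24,064.1216   192,512.9726
  Σ                 29,140.0784   212,644.9569
P = 29,140.0784; Macaulay duration = 212,644.9569 / 29,140.0784 = 7.29734 half-year periods = 3.64867 years.
Modified duration = D_Mac / (1 + y) = 3.64867 / 1.0085 = 3.61792 years.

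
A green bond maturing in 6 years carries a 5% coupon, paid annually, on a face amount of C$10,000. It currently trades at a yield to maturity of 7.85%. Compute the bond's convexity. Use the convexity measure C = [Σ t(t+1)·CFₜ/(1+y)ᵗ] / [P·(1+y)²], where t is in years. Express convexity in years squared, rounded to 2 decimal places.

30.34

With y = 0.0785:
  t   CF        PV=CF/(1+0.0785)^t    t·PV        t(t+1)·PV
  1       500.00       463.6069       463.6069         927.2137
  2       500.00       429.8626       859.7253       2,579.1759
  3       500.00       398.5745     1,195.7236       4,782.8945
  4       500.00       369.5638     1,478.2551       7,391.2757
  5       500.00       342.6646     1,713.3231      10,279.9384
  6    10,500.00     6,672.1900    40,033.1398     280,231.9784
  Σ                  8,676.4624    45,743.7737     306,192.4766
P = 8,676.4624.
Convexity = Σ t(t+1)·PV / [P·(1+y)²] = 306,192.4766 / (8,676.4624 × 1.163162) = 30.33972.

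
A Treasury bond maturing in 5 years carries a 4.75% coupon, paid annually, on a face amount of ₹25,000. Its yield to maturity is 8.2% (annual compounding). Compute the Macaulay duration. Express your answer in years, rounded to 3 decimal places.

4.528 years

Periodic yield y = 0.082. Discount each cash flow and weight by its year:
  t   CF        PV=CF/(1+0.082)^t    t·PV
  1     1,187.50     1,097.5046     1,097.5046
  2     1,187.50     1,014.3296     2,028.6592
  3     1,187.50       937.4580     2,812.3741
  4     1,187.50       866.4122     3,465.6489
  5    26,187.50    17,658.6597    88,293.2983
  Σ                 21,574.3641    97,697.4852
Price P = Σ PV = 21,574.3641.
Macaulay duration = Σ(t·PV) / P = 97,697.4852 / 21,574.3641 = 4.52841 years.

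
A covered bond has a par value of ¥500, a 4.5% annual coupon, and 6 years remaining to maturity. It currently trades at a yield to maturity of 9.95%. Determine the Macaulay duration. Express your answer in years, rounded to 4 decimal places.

5.2855 years

Periodic yield y = 0.0995. Discount each cash flow and weight by its year:
  t   CF        PV=CF/(1+0.0995)^t    t·PV
  1        22.50        20.4638        20.4638
  2        22.50        18.6120        37.2239
  3        22.50        16.9277        50.7830
  4        22.50        15.3958        61.5831
  5        22.50        14.0025        70.0126
  6       522.50       295.7433     1,774.4597
  Σ                    381.1450     2,014.5262
Price P = Σ PV = 381.1450.
Macaulay duration = Σ(t·PV) / P = 2,014.5262 / 381.1450 = 5.28546 years.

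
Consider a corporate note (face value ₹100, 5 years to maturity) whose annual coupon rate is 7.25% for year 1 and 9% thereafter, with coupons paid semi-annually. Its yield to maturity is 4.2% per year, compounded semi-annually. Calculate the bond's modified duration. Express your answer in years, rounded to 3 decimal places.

4.188 years

Periodic yield y = 0.021. First find Macaulay duration:
  t   CF        PV=CF/(1+0.021)^t    t·PV
  1        3.625         3.5504         3.5504
  2        3.625         3.4774         6.9548
  3        4.500         4.2280        12.6840
  4        4.500         4.1410        16.5642
  5        4.500         4.0559        20.2793
  6        4.500         3.9724        23.8347
  7        4.500         3.8907        27.2352
  8        4.500         3.8107        30.4857
  9        4.500         3.7323        33.5910
  10     104.500        84.8905       848.9046
  Σ                    119.7495     1,024.0840
P = 119.7495; Macaulay duration = 1,024.0840 / 119.7495 = 8.55189 half-year periods = 4.27594 years.
Modified duration = D_Mac / (1 + y) = 4.27594 / 1.021 = 4.18800 years.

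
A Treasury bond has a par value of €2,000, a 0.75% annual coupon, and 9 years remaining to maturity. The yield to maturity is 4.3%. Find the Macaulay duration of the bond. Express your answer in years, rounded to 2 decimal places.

8.68 years

Periodic yield y = 0.043. Discount each cash flow and weight by its year:
  t   CF        PV=CF/(1+0.043)^t    t·PV
  1        15.00        14.3816        14.3816
  2        15.00        13.7887        27.5774
  3        15.00        13.2202        39.6606
  4        15.00        12.6752        50.7007
  5        15.00        12.1526        60.7631
  6        15.00        11.6516        69.9096
  7        15.00        11.1712        78.1986
  8        15.00        10.7107        85.6854
  9     2,015.00     1,379.4828    12,415.3448
  Σ                  1,479.2345    12,842.2217
Price P = Σ PV = 1,479.2345.
Macaulay duration = Σ(t·PV) / P = 12,842.2217 / 1,479.2345 = 8.68167 years.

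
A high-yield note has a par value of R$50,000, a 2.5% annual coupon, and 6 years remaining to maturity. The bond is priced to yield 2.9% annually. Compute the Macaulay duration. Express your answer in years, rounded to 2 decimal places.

5.64 years

Periodic yield y = 0.029. Discount each cash flow and weight by its year:
  t   CF        PV=CF/(1+0.029)^t    t·PV
  1     1,250.00     1,214.7716     1,214.7716
  2     1,250.00     1,180.5361     2,361.0722
  3     1,250.00     1,147.2654     3,441.7961
  4     1,250.00     1,114.9323     4,459.7294
  5     1,250.00     1,083.5105     5,417.5527
  6    51,250.00    43,171.9456   259,031.6736
  Σ                 48,912.9616   275,926.5956
Price P = Σ PV = 48,912.9616.
Macaulay duration = Σ(t·PV) / P = 275,926.5956 / 48,912.9616 = 5.64118 years.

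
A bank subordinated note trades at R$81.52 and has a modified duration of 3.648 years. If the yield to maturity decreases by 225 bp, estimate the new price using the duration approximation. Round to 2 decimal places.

Duration approximation: ΔP/P ≈ -D_mod · Δy = -3.648 × (-0.0225) = +0.082080.
New price ≈ 81.52 × (1 + 0.082080) = 88.2111616.

R$88.21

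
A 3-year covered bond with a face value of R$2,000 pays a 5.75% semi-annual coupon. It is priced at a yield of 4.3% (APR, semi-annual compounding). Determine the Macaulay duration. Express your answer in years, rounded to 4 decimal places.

Periodic yield y = 0.0215. Discount each cash flow and weight by its period:
  t   CF        PV=CF/(1+0.0215)^t    t·PV
  1        57.50        56.2898        56.2898
  2        57.50        55.1050       110.2100
  3        57.50        53.9452       161.8356
  4        57.50        52.8098       211.2391
  5        57.50        51.6983       258.4913
  6     2,057.50     1,810.9632    10,865.7790
  Σ                  2,080.8112    11,663.8448
Price P = Σ PV = 2,080.8112.
Macaulay duration = Σ(t·PV) / P = 11,663.8448 / 2,080.8112 = 5.60543 half-year periods.
In years: 5.60543 / 2 = 2.80272 years.

2.8027 years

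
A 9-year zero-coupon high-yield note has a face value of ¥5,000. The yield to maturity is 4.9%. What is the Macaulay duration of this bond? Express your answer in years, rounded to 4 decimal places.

9.0000 years

A zero-coupon bond has a single cash flow at maturity, so its Macaulay duration equals its maturity: 9 years.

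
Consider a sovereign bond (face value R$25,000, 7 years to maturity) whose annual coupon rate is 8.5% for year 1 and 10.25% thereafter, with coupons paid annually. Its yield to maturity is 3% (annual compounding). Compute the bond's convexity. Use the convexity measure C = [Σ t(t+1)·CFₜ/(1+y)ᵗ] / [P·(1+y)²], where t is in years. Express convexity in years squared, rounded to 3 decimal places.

With y = 0.03:
  t   CF        PV=CF/(1+0.03)^t    t·PV        t(t+1)·PV
  1     2,125.00     2,063.1068     2,063.1068       4,126.2136
  2     2,562.50     2,415.4020     4,830.8040      14,492.4121
  3     2,562.50     2,345.0505     7,035.1515      28,140.6060
  4     2,562.50     2,276.7481     9,106.9922      45,534.9612
  5     2,562.50     2,210.4350    11,052.1750      66,313.0503
  6     2,562.50     2,146.0534    12,876.3204      90,134.2431
  7    27,562.50    22,410.8348   156,875.8435   1,255,006.7478
  Σ                 35,867.6306   203,840.3935   1,503,748.2341
P = 35,867.6306.
Convexity = Σ t(t+1)·PV / [P·(1+y)²] = 1,503,748.2341 / (35,867.6306 × 1.060900) = 39.51828.

39.518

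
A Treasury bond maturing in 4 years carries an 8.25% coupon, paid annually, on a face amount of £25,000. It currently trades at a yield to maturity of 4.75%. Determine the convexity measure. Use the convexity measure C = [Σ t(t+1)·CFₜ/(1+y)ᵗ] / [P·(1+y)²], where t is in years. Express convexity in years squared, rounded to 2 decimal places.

With y = 0.0475:
  t   CF        PV=CF/(1+0.0475)^t    t·PV        t(t+1)·PV
  1     2,062.50     1,968.9737     1,968.9737       3,937.9475
  2     2,062.50     1,879.6885     3,759.3771      11,278.1312
  3     2,062.50     1,794.4521     5,383.3562      21,533.4248
  4    27,062.50    22,477.6957    89,910.7827     449,553.9136
  Σ                 28,120.8100   101,022.4898     486,303.4172
P = 28,120.8100.
Convexity = Σ t(t+1)·PV / [P·(1+y)²] = 486,303.4172 / (28,120.8100 × 1.097256) = 15.76055.

15.76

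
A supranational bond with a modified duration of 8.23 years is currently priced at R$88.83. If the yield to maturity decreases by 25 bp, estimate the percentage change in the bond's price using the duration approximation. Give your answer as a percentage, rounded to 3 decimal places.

+2.058%

Duration approximation: ΔP/P ≈ -D_mod · Δy = -8.23 × (-0.0025) = +0.020575.
As a percentage: +2.0575%.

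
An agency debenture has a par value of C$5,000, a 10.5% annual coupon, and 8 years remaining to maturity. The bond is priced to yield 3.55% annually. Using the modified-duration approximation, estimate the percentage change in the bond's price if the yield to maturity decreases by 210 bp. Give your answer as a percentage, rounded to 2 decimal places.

Periodic yield y = 0.0355. Modified duration first:
  t   CF        PV=CF/(1+0.0355)^t    t·PV
  1       525.00       507.0014       507.0014
  2       525.00       489.6199       979.2399
  3       525.00       472.8343     1,418.5030
  4       525.00       456.6242     1,826.4967
  5       525.00       440.9697     2,204.8487
  6       525.00       425.8520     2,555.1120
  7       525.00       411.2525     2,878.7677
  8     5,525.00     4,179.5686    33,436.5487
  Σ                  7,383.7227    45,806.5180
P = 7,383.7227; D_Mac = 6.20372 yrs; D_mod = 6.20372/(1+0.0355) = 5.99103 yrs.
ΔP/P ≈ -D_mod · Δy = -5.99103 × (-0.021) = +0.125812 = +12.5812%.

+12.58%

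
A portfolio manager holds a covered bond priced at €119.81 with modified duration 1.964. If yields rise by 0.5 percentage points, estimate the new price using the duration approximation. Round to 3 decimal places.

Duration approximation: ΔP/P ≈ -D_mod · Δy = -1.964 × (+0.005) = -0.009820.
New price ≈ 119.81 × (1 - 0.009820) = 118.6334658.

€118.633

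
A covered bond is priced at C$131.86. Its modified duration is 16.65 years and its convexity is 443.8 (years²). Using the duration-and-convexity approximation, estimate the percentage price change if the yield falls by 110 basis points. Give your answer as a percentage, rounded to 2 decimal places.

Duration effect: -D_mod·Δy = -16.65 × (-0.011) = +0.183150
Convexity effect: ½·C·(Δy)² = 0.5 × 443.8 × (-0.011)² = +0.0268499
ΔP/P ≈ +0.183150 + 0.0268499 = +0.2099999
= +20.99999%.

+21.00%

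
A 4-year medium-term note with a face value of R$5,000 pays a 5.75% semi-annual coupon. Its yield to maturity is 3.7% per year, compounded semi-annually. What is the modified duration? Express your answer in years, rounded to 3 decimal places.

3.579 years

Periodic yield y = 0.0185. First find Macaulay duration:
  t   CF        PV=CF/(1+0.0185)^t    t·PV
  1       143.75       141.1389       141.1389
  2       143.75       138.5753       277.1506
  3       143.75       136.0582       408.1746
  4       143.75       133.5869       534.3474
  5       143.75       131.1604       655.8019
  6       143.75       128.7780       772.6680
  7       143.75       126.4389       885.0721
  8     5,143.75     4,442.1333    35,537.0663
  Σ                  5,377.8698    39,211.4199
P = 5,377.8698; Macaulay duration = 39,211.4199 / 5,377.8698 = 7.29125 half-year periods = 3.64563 years.
Modified duration = D_Mac / (1 + y) = 3.64563 / 1.0185 = 3.57941 years.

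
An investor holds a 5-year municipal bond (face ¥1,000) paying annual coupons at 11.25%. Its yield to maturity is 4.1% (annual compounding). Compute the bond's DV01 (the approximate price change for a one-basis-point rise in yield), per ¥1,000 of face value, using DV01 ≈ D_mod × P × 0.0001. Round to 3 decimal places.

Periodic yield y = 0.041.
  t   CF        PV=CF/(1+0.041)^t    t·PV
  1       112.50       108.0692       108.0692
  2       112.50       103.8128       207.6257
  3       112.50        99.7241       299.1724
  4       112.50        95.7965       383.1860
  5     1,112.50       910.0104     4,550.0522
  Σ                  1,317.4131     5,548.1054
P = 1,317.4131; D_Mac = 4.21136 yrs; D_mod = 4.04550 yrs.
DV01 ≈ 4.04550 × 1,317.4131 × 0.0001 = 0.532959.

¥0.533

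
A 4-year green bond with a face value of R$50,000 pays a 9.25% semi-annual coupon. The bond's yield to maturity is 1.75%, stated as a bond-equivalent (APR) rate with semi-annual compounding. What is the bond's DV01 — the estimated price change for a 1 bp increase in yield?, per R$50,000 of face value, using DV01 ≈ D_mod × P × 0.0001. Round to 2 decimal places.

Periodic yield y = 0.00875.
  t   CF        PV=CF/(1+0.00875)^t    t·PV
  1     2,312.50     2,292.4411     2,292.4411
  2     2,312.50     2,272.5563     4,545.1125
  3     2,312.50     2,252.8439     6,758.5317
  4     2,312.50     2,233.3025     8,933.2100
  5     2,312.50     2,213.9306    11,069.6530
  6     2,312.50     2,194.7267    13,168.3604
  7     2,312.50     2,175.6895    15,229.8262
  8    52,312.50    48,790.7050   390,325.6400
  Σ                 64,426.1956   452,322.7750
P = 64,426.1956; D_Mac = 7.02079 half-year periods = 3.51039 yrs; D_mod = 3.47995 yrs.
DV01 ≈ 3.47995 × 64,426.1956 × 0.0001 = 22.419964.

R$22.42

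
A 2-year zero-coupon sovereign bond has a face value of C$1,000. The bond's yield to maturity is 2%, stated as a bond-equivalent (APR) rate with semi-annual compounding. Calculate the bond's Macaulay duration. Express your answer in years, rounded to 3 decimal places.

A zero-coupon bond has a single cash flow at maturity, so its Macaulay duration equals its maturity: 2 years.
(Equivalently: 4 semi-annual periods ÷ 2 = 2 years.)

2.000 years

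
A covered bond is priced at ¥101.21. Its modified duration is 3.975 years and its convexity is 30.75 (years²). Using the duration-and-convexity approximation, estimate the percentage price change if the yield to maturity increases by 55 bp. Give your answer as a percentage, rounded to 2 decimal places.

-2.14%

Duration effect: -D_mod·Δy = -3.975 × (+0.0055) = -0.0218625
Convexity effect: ½·C·(Δy)² = 0.5 × 30.75 × (0.0055)² = +0.00046509375
ΔP/P ≈ -0.0218625 + 0.00046509375 = -0.02139740625
= -2.139740625%.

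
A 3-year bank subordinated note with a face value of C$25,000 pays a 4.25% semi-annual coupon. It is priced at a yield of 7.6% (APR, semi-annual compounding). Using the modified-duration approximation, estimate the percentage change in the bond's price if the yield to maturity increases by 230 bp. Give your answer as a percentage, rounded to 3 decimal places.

-6.292%

Periodic yield y = 0.038. Modified duration first:
  t   CF        PV=CF/(1+0.038)^t    t·PV
  1       531.25       511.8015       511.8015
  2       531.25       493.0651       986.1301
  3       531.25       475.0145     1,425.0436
  4       531.25       457.6248     1,830.4991
  5       531.25       440.8717     2,204.3583
  6    25,531.25    20,412.1127   122,472.6761
  Σ                 22,790.4902   129,430.5087
P = 22,790.4902; D_Mac = 5.67915 half-year periods = 2.83957 yrs; D_mod = 2.83957/(1+0.038) = 2.73562 yrs.
ΔP/P ≈ -D_mod · Δy = -2.73562 × (+0.023) = -0.062919 = -6.2919%.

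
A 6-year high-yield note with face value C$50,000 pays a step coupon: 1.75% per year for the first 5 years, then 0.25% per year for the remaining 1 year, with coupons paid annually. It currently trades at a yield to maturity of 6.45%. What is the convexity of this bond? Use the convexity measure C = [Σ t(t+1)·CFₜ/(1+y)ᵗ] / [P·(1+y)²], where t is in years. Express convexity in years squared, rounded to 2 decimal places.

34.63

With y = 0.0645:
  t   CF        PV=CF/(1+0.0645)^t    t·PV        t(t+1)·PV
  1       875.00       821.9822       821.9822       1,643.9643
  2       875.00       772.1768     1,544.3535       4,633.0605
  3       875.00       725.3892     2,176.1675       8,704.6698
  4       875.00       681.4365     2,725.7460      13,628.7299
  5       875.00       640.1470     3,200.7351      19,204.4104
  6    50,125.00    34,449.2992   206,695.7950   1,446,870.5647
  Σ                 38,090.4307   217,164.7791   1,494,685.3996
P = 38,090.4307.
Convexity = Σ t(t+1)·PV / [P·(1+y)²] = 1,494,685.3996 / (38,090.4307 × 1.133160) = 34.62921.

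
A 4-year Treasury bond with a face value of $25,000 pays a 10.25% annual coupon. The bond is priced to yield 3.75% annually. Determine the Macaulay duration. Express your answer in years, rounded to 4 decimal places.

3.5324 years

Periodic yield y = 0.0375. Discount each cash flow and weight by its year:
  t   CF        PV=CF/(1+0.0375)^t    t·PV
  1     2,562.50     2,469.8795     2,469.8795
  2     2,562.50     2,380.6068     4,761.2135
  3     2,562.50     2,294.5607     6,883.6822
  4    27,562.50    23,788.4522    95,153.8087
  Σ                 30,933.4992   109,268.5840
Price P = Σ PV = 30,933.4992.
Macaulay duration = Σ(t·PV) / P = 109,268.5840 / 30,933.4992 = 3.53237 years.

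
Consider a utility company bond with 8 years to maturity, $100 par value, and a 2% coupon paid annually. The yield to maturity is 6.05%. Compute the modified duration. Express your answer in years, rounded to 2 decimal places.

Periodic yield y = 0.0605. First find Macaulay duration:
  t   CF        PV=CF/(1+0.0605)^t    t·PV
  1         2.00         1.8859         1.8859
  2         2.00         1.7783         3.5566
  3         2.00         1.6769         5.0306
  4         2.00         1.5812         6.3248
  5         2.00         1.4910         7.4550
  6         2.00         1.4059         8.4356
  7         2.00         1.3257         9.2801
  8       102.00        63.7551       510.0406
  Σ                     74.9000       552.0093
P = 74.9000; Macaulay duration = 552.0093 / 74.9000 = 7.36995 years.
Modified duration = D_Mac / (1 + y) = 7.36995 / 1.0605 = 6.94950 years.

6.95 years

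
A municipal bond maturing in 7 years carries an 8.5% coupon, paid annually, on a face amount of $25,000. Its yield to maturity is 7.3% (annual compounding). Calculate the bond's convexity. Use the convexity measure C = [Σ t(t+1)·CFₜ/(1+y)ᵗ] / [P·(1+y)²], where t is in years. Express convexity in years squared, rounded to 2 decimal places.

35.87

With y = 0.073:
  t   CF        PV=CF/(1+0.073)^t    t·PV        t(t+1)·PV
  1     2,125.00     1,980.4287     1,980.4287       3,960.8574
  2     2,125.00     1,845.6931     3,691.3862      11,074.1586
  3     2,125.00     1,720.1241     5,160.3722      20,641.4886
  4     2,125.00     1,603.0979     6,412.3916      32,061.9581
  5     2,125.00     1,494.0335     7,470.1673      44,821.0039
  6     2,125.00     1,392.3891     8,354.3344      58,480.3405
  7    27,125.00    16,564.2468   115,949.7277     927,597.8217
  Σ                 26,600.0131   149,018.8081   1,098,637.6289
P = 26,600.0131.
Convexity = Σ t(t+1)·PV / [P·(1+y)²] = 1,098,637.6289 / (26,600.0131 × 1.151329) = 35.87345.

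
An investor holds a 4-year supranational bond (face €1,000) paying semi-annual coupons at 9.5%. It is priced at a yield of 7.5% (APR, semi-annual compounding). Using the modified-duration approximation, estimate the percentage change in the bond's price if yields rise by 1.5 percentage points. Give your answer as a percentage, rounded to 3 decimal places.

Periodic yield y = 0.0375. Modified duration first:
  t   CF        PV=CF/(1+0.0375)^t    t·PV
  1        47.50        45.7831        45.7831
  2        47.50        44.1283        88.2566
  3        47.50        42.5333       127.6000
  4        47.50        40.9960       163.9839
  5        47.50        39.5142       197.5709
  6        47.50        38.0860       228.5158
  7        47.50        36.7094       256.9656
  8     1,047.50       780.2777     6,242.2215
  Σ                  1,068.0280     7,350.8974
P = 1,068.0280; D_Mac = 6.88268 half-year periods = 3.44134 yrs; D_mod = 3.44134/(1+0.0375) = 3.31696 yrs.
ΔP/P ≈ -D_mod · Δy = -3.31696 × (+0.015) = -0.049754 = -4.9754%.

-4.975%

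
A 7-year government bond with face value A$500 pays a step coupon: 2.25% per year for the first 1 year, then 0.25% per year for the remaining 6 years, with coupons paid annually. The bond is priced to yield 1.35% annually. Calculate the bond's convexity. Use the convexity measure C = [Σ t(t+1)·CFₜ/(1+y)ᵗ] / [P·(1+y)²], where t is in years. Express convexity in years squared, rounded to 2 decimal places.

52.87

With y = 0.0135:
  t   CF        PV=CF/(1+0.0135)^t    t·PV        t(t+1)·PV
  1        11.25        11.1001        11.1001          22.2003
  2         1.25         1.2169         2.4338           7.3015
  3         1.25         1.2007         3.6021          14.4085
  4         1.25         1.1847         4.7389          23.6944
  5         1.25         1.1689         5.8447          35.0681
  6         1.25         1.1534         6.9202          48.4414
  7       501.25       456.3396     3,194.3769      25,555.0151
  Σ                    473.3644     3,229.0168      25,706.1293
P = 473.3644.
Convexity = Σ t(t+1)·PV / [P·(1+y)²] = 25,706.1293 / (473.3644 × 1.027182) = 52.86809.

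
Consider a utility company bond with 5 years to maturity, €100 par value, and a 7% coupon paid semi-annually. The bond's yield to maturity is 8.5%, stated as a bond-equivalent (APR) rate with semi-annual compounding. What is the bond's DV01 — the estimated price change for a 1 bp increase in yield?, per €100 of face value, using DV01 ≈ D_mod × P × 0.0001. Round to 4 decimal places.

Periodic yield y = 0.0425.
  t   CF        PV=CF/(1+0.0425)^t    t·PV
  1         3.50         3.3573         3.3573
  2         3.50         3.2204         6.4409
  3         3.50         3.0892         9.2675
  4         3.50         2.9632        11.8529
  5         3.50         2.8424        14.2121
  6         3.50         2.7265        16.3592
  7         3.50         2.6154        18.3077
  8         3.50         2.5088        20.0701
  9         3.50         2.4065        21.6584
  10      103.50        68.2621       682.6211
  Σ                     93.9918       804.1471
P = 93.9918; D_Mac = 8.55550 half-year periods = 4.27775 yrs; D_mod = 4.10336 yrs.
DV01 ≈ 4.10336 × 93.9918 × 0.0001 = 0.038568.

€0.0386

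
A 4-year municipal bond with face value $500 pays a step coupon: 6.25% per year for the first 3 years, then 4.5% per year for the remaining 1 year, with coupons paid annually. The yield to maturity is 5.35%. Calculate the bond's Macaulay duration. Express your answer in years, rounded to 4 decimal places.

Periodic yield y = 0.0535. Discount each cash flow and weight by its year:
  t   CF        PV=CF/(1+0.0535)^t    t·PV
  1        31.25        29.6630        29.6630
  2        31.25        28.1566        56.3133
  3        31.25        26.7268        80.1803
  4       522.50       424.1780     1,696.7120
  Σ                    508.7244     1,862.8686
Price P = Σ PV = 508.7244.
Macaulay duration = Σ(t·PV) / P = 1,862.8686 / 508.7244 = 3.66184 years.

3.6618 years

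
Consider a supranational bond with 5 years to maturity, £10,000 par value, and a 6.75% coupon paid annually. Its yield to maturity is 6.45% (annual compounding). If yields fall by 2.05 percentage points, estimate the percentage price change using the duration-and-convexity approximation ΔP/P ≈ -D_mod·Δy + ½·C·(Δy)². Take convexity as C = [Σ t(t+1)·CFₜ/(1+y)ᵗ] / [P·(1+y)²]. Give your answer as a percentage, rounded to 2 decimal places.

With y = 0.0645:
  t   CF        PV=CF/(1+0.0645)^t    t·PV        t(t+1)·PV
  1       675.00       634.1005       634.1005       1,268.2010
  2       675.00       595.6792     1,191.3584       3,574.0752
  3       675.00       559.5859     1,678.7577       6,715.0310
  4       675.00       525.6796     2,102.7183      10,513.5917
  5    10,675.00     7,809.7936    39,048.9679     234,293.8072
  Σ                 10,124.8388    44,655.9029     256,364.7061
P = 10,124.8388; D_Mac = 4.41053 yrs; D_mod = 4.14329 yrs; C = 22.34492.
Duration effect: -4.14329 × (-0.0205) = +0.084937
Convexity effect: 0.5 × 22.34492 × (-0.0205)² = +0.0046952
ΔP/P ≈ +0.084937 + 0.0046952 = +0.089633 = +8.9633%.

+8.96%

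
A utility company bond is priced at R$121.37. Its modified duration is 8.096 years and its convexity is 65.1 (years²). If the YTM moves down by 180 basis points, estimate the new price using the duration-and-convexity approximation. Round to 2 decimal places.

Duration effect: -D_mod·Δy = -8.096 × (-0.018) = +0.145728
Convexity effect: ½·C·(Δy)² = 0.5 × 65.1 × (-0.018)² = +0.0105462
ΔP/P ≈ +0.145728 + 0.0105462 = +0.1562742
New price ≈ 121.37 × (1 + 0.1562742) = 140.336999654.

R$140.34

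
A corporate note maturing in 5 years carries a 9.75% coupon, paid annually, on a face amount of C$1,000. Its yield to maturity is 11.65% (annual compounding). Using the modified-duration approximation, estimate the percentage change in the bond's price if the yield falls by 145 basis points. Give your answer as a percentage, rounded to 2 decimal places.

+5.40%

Periodic yield y = 0.1165. Modified duration first:
  t   CF        PV=CF/(1+0.1165)^t    t·PV
  1        97.50        87.3265        87.3265
  2        97.50        78.2145       156.4290
  3        97.50        70.0533       210.1598
  4        97.50        62.7436       250.9746
  5     1,097.50       632.5734     3,162.8668
  Σ                    930.9112     3,867.7566
P = 930.9112; D_Mac = 4.15481 yrs; D_mod = 4.15481/(1+0.1165) = 3.72128 yrs.
ΔP/P ≈ -D_mod · Δy = -3.72128 × (-0.0145) = +0.053959 = +5.3959%.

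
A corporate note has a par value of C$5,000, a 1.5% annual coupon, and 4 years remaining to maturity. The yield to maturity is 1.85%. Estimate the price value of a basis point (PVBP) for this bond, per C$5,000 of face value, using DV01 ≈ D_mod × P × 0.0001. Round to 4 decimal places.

C$1.8945

Periodic yield y = 0.0185.
  t   CF        PV=CF/(1+0.0185)^t    t·PV
  1        75.00        73.6377        73.6377
  2        75.00        72.3001       144.6003
  3        75.00        70.9869       212.9607
  4     5,075.00     4,716.1967    18,864.7869
  Σ                  4,933.1215    19,295.9856
P = 4,933.1215; D_Mac = 3.91152 yrs; D_mod = 3.84047 yrs.
DV01 ≈ 3.84047 × 4,933.1215 × 0.0001 = 1.894549.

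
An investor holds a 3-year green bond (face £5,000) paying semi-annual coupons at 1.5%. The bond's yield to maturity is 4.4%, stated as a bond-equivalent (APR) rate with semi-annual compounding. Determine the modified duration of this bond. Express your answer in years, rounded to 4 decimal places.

2.8785 years

Periodic yield y = 0.022. First find Macaulay duration:
  t   CF        PV=CF/(1+0.022)^t    t·PV
  1        37.50        36.6928        36.6928
  2        37.50        35.9029        71.8058
  3        37.50        35.1300       105.3901
  4        37.50        34.3738       137.4952
  5        37.50        33.6339       168.1693
  6     5,037.50     4,420.8897    26,525.3385
  Σ                  4,596.6231    27,044.8917
P = 4,596.6231; Macaulay duration = 27,044.8917 / 4,596.6231 = 5.88364 half-year periods = 2.94182 years.
Modified duration = D_Mac / (1 + y) = 2.94182 / 1.022 = 2.87849 years.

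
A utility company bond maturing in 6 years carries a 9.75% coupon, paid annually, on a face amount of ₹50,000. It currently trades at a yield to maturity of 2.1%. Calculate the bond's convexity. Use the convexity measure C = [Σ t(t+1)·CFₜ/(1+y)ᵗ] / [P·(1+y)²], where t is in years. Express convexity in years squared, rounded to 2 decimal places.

31.58

With y = 0.021:
  t   CF        PV=CF/(1+0.021)^t    t·PV        t(t+1)·PV
  1     4,875.00     4,774.7307     4,774.7307       9,549.4613
  2     4,875.00     4,676.5237     9,353.0473      28,059.1420
  3     4,875.00     4,580.3366    13,741.0098      54,964.0391
  4     4,875.00     4,486.1279    17,944.5116      89,722.5581
  5     4,875.00     4,393.8569    21,969.2845     131,815.7073
  6    54,875.00    48,441.7786   290,650.6718   2,034,554.7026
  Σ                 71,353.3544   358,433.2557   2,348,665.6104
P = 71,353.3544.
Convexity = Σ t(t+1)·PV / [P·(1+y)²] = 2,348,665.6104 / (71,353.3544 × 1.042441) = 31.57587.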